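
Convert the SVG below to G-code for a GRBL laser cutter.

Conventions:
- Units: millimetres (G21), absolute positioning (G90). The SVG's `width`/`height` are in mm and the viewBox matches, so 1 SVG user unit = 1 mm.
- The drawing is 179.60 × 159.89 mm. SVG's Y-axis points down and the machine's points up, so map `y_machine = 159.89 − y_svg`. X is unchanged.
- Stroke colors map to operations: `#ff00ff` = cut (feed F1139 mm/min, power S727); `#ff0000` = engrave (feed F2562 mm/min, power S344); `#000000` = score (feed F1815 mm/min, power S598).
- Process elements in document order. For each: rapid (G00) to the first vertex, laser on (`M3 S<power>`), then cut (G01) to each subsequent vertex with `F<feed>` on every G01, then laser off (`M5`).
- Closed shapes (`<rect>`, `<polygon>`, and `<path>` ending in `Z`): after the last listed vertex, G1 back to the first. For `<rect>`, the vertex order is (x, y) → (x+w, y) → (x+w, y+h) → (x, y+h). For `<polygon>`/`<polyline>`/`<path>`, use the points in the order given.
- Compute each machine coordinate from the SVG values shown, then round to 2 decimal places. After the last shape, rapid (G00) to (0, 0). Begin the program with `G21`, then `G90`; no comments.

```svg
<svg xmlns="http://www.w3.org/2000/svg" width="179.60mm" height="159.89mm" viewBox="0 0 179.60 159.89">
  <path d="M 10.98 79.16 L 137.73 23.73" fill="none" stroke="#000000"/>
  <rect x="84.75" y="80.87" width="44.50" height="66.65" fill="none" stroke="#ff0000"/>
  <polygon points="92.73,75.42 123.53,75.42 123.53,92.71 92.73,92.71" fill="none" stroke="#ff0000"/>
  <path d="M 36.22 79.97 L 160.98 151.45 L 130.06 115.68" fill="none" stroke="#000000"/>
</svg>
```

G21
G90
G00 X10.98 Y80.73
M3 S598
G01 X137.73 Y136.16 F1815
M5
G00 X84.75 Y79.02
M3 S344
G01 X129.25 Y79.02 F2562
G01 X129.25 Y12.37 F2562
G01 X84.75 Y12.37 F2562
G01 X84.75 Y79.02 F2562
M5
G00 X92.73 Y84.47
M3 S344
G01 X123.53 Y84.47 F2562
G01 X123.53 Y67.18 F2562
G01 X92.73 Y67.18 F2562
G01 X92.73 Y84.47 F2562
M5
G00 X36.22 Y79.92
M3 S598
G01 X160.98 Y8.44 F1815
G01 X130.06 Y44.21 F1815
M5
G00 X0.00 Y0.00

Since the viewBox matches the mm dimensions, user units are millimetres directly. The only transform is the Y-flip y_m = 159.89 − y_svg.

Shape 1 is a line segment drawn with `<path>`. Its stroke #000000 means score at S598, F1815. After flipping Y the toolpath is (10.98,80.73) → (137.73,136.16).

Shape 2 is a rectangle drawn with `<rect>`. Its stroke #ff0000 means engrave at S344, F2562. After flipping Y the toolpath is (84.75,79.02) → (129.25,79.02) → (129.25,12.37) → (84.75,12.37) → (84.75,79.02), returning to the start.

Shape 3 is a rectangle drawn with `<polygon>`. Its stroke #ff0000 means engrave at S344, F2562. After flipping Y the toolpath is (92.73,84.47) → (123.53,84.47) → (123.53,67.18) → (92.73,67.18) → (92.73,84.47), returning to the start.

Shape 4 is a open polyline drawn with `<path>`. Its stroke #000000 means score at S598, F1815. After flipping Y the toolpath is (36.22,79.92) → (160.98,8.44) → (130.06,44.21).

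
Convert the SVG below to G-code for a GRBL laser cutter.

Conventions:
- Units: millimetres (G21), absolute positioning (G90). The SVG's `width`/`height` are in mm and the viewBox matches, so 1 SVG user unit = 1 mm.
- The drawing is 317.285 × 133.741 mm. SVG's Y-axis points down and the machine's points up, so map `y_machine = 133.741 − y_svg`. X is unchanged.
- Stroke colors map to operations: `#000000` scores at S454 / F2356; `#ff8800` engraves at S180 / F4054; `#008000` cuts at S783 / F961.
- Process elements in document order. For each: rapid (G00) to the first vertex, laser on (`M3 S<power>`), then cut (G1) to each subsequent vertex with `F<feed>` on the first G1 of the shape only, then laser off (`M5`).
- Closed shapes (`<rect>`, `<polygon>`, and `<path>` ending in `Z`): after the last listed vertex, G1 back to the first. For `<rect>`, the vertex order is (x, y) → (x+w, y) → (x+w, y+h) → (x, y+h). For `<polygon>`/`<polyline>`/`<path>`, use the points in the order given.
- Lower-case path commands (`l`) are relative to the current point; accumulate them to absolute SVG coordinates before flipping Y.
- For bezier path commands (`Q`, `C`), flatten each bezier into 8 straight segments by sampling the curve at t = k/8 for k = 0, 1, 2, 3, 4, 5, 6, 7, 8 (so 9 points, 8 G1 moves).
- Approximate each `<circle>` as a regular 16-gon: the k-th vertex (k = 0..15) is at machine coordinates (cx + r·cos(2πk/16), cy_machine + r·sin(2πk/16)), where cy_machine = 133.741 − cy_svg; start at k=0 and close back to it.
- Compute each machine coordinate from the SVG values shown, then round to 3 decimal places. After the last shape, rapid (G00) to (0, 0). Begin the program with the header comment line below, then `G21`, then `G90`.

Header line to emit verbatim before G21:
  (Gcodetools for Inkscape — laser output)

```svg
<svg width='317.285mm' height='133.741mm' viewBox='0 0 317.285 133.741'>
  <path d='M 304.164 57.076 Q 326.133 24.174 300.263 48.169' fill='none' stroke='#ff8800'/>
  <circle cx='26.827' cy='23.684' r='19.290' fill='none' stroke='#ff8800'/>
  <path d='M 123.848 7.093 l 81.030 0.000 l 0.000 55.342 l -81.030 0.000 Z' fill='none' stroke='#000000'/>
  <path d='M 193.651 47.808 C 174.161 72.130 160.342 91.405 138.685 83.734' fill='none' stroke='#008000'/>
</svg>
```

(Gcodetools for Inkscape — laser output)
G21
G90
G00 X304.164 Y76.665
M3 S180
G1 X308.909 Y84.001 F4054
G1 X312.159 Y89.560
G1 X313.913 Y93.340
G1 X314.173 Y95.343
G1 X312.938 Y95.567
G1 X310.208 Y94.013
G1 X305.983 Y90.682
G1 X300.263 Y85.572
M5
G00 X46.117 Y110.057
M3 S180
G1 X44.649 Y117.439 F4054
G1 X40.467 Y123.697
G1 X34.209 Y127.879
G1 X26.827 Y129.347
G1 X19.445 Y127.879
G1 X13.187 Y123.697
G1 X9.005 Y117.439
G1 X7.537 Y110.057
G1 X9.005 Y102.675
G1 X13.187 Y96.417
G1 X19.445 Y92.235
G1 X26.827 Y90.767
G1 X34.209 Y92.235
G1 X40.467 Y96.417
G1 X44.649 Y102.675
G1 X46.117 Y110.057
M5
G00 X123.848 Y126.648
M3 S454
G1 X204.878 Y126.648 F2356
G1 X204.878 Y71.306
G1 X123.848 Y71.306
G1 X123.848 Y126.648
M5
G00 X193.651 Y85.933
M3 S783
G1 X186.582 Y77.092 F961
G1 X179.886 Y68.980
G1 X173.405 Y61.855
G1 X166.981 Y55.973
G1 X160.455 Y51.590
G1 X153.669 Y48.964
G1 X146.465 Y48.351
G1 X138.685 Y50.007
M5
G00 X0.000 Y0.000

1 u = 1 mm; y_m = 133.741 − y.

[1] `<path>` quadratic bezier, #ff8800→engrave S180 F4054: (304.164,76.665) → (308.909,84.001) → (312.159,89.560) → (313.913,93.340) → (314.173,95.343) → (312.938,95.567) → (310.208,94.013) → (305.983,90.682) → (300.263,85.572)

[2] `<circle>` circle, #ff8800→engrave S180 F4054: (46.117,110.057) → (44.649,117.439) → (40.467,123.697) → (34.209,127.879) → (26.827,129.347) → (19.445,127.879) → (13.187,123.697) → (9.005,117.439) → (7.537,110.057) → (9.005,102.675) → (13.187,96.417) → (19.445,92.235) → (26.827,90.767) → (34.209,92.235) → (40.467,96.417) → (44.649,102.675) → (46.117,110.057) (closed)

[3] `<path>` rectangle, #000000→score S454 F2356: (123.848,126.648) → (204.878,126.648) → (204.878,71.306) → (123.848,71.306) → (123.848,126.648) (closed)

[4] `<path>` cubic bezier, #008000→cut S783 F961: (193.651,85.933) → (186.582,77.092) → (179.886,68.980) → (173.405,61.855) → (166.981,55.973) → (160.455,51.590) → (153.669,48.964) → (146.465,48.351) → (138.685,50.007)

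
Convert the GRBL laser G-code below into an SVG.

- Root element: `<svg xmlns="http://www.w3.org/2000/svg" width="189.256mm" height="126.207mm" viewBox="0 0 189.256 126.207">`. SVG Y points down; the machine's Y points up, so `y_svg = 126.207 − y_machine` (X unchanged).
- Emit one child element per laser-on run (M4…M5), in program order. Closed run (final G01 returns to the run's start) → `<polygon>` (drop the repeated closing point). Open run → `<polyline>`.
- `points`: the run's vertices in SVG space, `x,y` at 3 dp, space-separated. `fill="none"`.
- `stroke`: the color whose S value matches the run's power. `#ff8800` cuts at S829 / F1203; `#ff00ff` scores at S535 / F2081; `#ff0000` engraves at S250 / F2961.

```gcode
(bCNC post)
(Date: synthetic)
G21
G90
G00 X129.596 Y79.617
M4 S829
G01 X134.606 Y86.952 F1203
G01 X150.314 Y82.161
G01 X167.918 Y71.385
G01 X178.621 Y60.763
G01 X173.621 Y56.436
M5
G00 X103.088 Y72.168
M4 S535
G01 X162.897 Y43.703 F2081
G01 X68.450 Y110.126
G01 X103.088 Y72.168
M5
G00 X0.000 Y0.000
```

Machine Y-up, SVG Y-down with viewBox height 126.207, so y_svg = 126.207 − y_machine; X carries over.

Run 1: S829 ⇒ cut layer `#ff8800`. The run is open, so emit a `<polyline>` with points (Y-flipped): 129.596,46.590 134.606,39.255 150.314,44.046 167.918,54.822 178.621,65.444 173.621,69.771.

Run 2: the run's S535 means `#ff00ff` (score). The run returns to its start, so emit a `<polygon>` with points (Y-flipped): 103.088,54.039 162.897,82.504 68.450,16.081.

<svg xmlns="http://www.w3.org/2000/svg" width="189.256mm" height="126.207mm" viewBox="0 0 189.256 126.207">
  <polyline points="129.596,46.590 134.606,39.255 150.314,44.046 167.918,54.822 178.621,65.444 173.621,69.771" fill="none" stroke="#ff8800"/>
  <polygon points="103.088,54.039 162.897,82.504 68.450,16.081" fill="none" stroke="#ff00ff"/>
</svg>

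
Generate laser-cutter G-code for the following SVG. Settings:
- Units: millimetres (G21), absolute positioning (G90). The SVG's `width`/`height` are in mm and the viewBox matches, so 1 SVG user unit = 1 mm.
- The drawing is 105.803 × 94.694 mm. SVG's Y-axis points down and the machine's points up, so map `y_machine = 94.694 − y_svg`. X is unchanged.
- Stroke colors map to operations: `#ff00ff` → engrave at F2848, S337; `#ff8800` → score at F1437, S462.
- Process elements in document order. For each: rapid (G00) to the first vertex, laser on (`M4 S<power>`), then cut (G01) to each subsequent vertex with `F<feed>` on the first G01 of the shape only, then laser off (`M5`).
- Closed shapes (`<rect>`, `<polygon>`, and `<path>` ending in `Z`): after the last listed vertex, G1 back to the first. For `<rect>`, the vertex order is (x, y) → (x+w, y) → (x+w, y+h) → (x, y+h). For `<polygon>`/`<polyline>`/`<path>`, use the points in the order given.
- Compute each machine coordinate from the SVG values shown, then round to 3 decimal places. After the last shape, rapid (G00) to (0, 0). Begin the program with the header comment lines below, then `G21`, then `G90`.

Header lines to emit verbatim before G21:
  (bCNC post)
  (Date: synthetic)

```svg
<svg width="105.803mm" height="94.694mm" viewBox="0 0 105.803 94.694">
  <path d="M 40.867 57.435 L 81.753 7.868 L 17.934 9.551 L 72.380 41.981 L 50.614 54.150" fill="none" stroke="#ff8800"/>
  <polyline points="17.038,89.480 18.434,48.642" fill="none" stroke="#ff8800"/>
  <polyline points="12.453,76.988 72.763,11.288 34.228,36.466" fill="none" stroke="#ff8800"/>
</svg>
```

viewBox `0 0 105.803 94.694` with mm width/height → 1 unit = 1 mm. Flip: y_m = 94.694 − y_svg.

**Shape 1** — `<path>` open polyline, stroke `#ff8800` → score (S462, F1437). Machine vertices: (40.867,37.259) → (81.753,86.826) → (17.934,85.143) → (72.380,52.713) → (50.614,40.544). Open path.

**Shape 2** — `<polyline>` line segment, stroke `#ff8800` → score (S462, F1437). Machine vertices: (17.038,5.214) → (18.434,46.052). Open path.

**Shape 3** — `<polyline>` open polyline, stroke `#ff8800` → score (S462, F1437). Machine vertices: (12.453,17.706) → (72.763,83.406) → (34.228,58.228). Open path.

(bCNC post)
(Date: synthetic)
G21
G90
G00 X40.867 Y37.259
M4 S462
G01 X81.753 Y86.826 F1437
G01 X17.934 Y85.143
G01 X72.380 Y52.713
G01 X50.614 Y40.544
M5
G00 X17.038 Y5.214
M4 S462
G01 X18.434 Y46.052 F1437
M5
G00 X12.453 Y17.706
M4 S462
G01 X72.763 Y83.406 F1437
G01 X34.228 Y58.228
M5
G00 X0.000 Y0.000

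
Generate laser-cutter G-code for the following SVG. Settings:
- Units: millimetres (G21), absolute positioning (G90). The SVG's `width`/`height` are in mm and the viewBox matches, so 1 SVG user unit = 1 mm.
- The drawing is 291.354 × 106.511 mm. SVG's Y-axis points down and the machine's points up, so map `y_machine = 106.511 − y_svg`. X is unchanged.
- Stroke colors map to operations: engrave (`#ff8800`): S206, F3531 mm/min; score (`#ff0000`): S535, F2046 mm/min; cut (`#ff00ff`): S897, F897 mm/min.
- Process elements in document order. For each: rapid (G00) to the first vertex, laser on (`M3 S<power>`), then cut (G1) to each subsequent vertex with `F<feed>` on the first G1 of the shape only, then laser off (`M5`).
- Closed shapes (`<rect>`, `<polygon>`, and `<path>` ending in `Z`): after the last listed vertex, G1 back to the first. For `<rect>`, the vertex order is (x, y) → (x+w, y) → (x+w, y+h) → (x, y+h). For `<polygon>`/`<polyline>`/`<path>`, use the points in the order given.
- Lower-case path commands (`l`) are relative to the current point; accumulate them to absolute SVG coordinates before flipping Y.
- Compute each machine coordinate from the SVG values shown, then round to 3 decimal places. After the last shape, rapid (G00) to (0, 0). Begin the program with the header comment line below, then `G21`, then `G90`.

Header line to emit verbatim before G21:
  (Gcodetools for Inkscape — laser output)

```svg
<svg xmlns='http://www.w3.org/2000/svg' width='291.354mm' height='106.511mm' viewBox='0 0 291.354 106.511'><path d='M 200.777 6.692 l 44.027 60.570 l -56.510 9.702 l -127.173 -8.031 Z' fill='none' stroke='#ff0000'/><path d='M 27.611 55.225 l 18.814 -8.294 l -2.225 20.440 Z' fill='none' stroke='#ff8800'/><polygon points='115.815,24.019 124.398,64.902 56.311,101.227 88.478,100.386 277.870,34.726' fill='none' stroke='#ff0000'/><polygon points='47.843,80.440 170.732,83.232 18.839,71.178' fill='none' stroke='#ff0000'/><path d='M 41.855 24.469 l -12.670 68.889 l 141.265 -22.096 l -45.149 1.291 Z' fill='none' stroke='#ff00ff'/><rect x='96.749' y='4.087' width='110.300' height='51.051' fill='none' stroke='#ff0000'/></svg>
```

Since the viewBox matches the mm dimensions, user units are millimetres directly. The only transform is the Y-flip y_m = 106.511 − y_svg.

Shape 1 is a closed polygon drawn with `<path>`. Its stroke #ff0000 means score at S535, F2046. After flipping Y the toolpath is (200.777,99.819) → (244.804,39.249) → (188.294,29.547) → (61.121,37.578) → (200.777,99.819), returning to the start.

Shape 2 is a regular polygon drawn with `<path>`. Its stroke #ff8800 means engrave at S206, F3531. After flipping Y the toolpath is (27.611,51.286) → (46.425,59.580) → (44.200,39.140) → (27.611,51.286), returning to the start.

Shape 3 is a closed polygon drawn with `<polygon>`. Its stroke #ff0000 means score at S535, F2046. After flipping Y the toolpath is (115.815,82.492) → (124.398,41.609) → (56.311,5.284) → (88.478,6.125) → (277.870,71.785) → (115.815,82.492), returning to the start.

Shape 4 is a closed polygon drawn with `<polygon>`. Its stroke #ff0000 means score at S535, F2046. After flipping Y the toolpath is (47.843,26.071) → (170.732,23.279) → (18.839,35.333) → (47.843,26.071), returning to the start.

Shape 5 is a closed polygon drawn with `<path>`. Its stroke #ff00ff means cut at S897, F897. After flipping Y the toolpath is (41.855,82.042) → (29.185,13.153) → (170.450,35.249) → (125.301,33.958) → (41.855,82.042), returning to the start.

Shape 6 is a rectangle drawn with `<rect>`. Its stroke #ff0000 means score at S535, F2046. After flipping Y the toolpath is (96.749,102.424) → (207.049,102.424) → (207.049,51.373) → (96.749,51.373) → (96.749,102.424), returning to the start.

(Gcodetools for Inkscape — laser output)
G21
G90
G00 X200.777 Y99.819
M3 S535
G1 X244.804 Y39.249 F2046
G1 X188.294 Y29.547
G1 X61.121 Y37.578
G1 X200.777 Y99.819
M5
G00 X27.611 Y51.286
M3 S206
G1 X46.425 Y59.580 F3531
G1 X44.200 Y39.140
G1 X27.611 Y51.286
M5
G00 X115.815 Y82.492
M3 S535
G1 X124.398 Y41.609 F2046
G1 X56.311 Y5.284
G1 X88.478 Y6.125
G1 X277.870 Y71.785
G1 X115.815 Y82.492
M5
G00 X47.843 Y26.071
M3 S535
G1 X170.732 Y23.279 F2046
G1 X18.839 Y35.333
G1 X47.843 Y26.071
M5
G00 X41.855 Y82.042
M3 S897
G1 X29.185 Y13.153 F897
G1 X170.450 Y35.249
G1 X125.301 Y33.958
G1 X41.855 Y82.042
M5
G00 X96.749 Y102.424
M3 S535
G1 X207.049 Y102.424 F2046
G1 X207.049 Y51.373
G1 X96.749 Y51.373
G1 X96.749 Y102.424
M5
G00 X0.000 Y0.000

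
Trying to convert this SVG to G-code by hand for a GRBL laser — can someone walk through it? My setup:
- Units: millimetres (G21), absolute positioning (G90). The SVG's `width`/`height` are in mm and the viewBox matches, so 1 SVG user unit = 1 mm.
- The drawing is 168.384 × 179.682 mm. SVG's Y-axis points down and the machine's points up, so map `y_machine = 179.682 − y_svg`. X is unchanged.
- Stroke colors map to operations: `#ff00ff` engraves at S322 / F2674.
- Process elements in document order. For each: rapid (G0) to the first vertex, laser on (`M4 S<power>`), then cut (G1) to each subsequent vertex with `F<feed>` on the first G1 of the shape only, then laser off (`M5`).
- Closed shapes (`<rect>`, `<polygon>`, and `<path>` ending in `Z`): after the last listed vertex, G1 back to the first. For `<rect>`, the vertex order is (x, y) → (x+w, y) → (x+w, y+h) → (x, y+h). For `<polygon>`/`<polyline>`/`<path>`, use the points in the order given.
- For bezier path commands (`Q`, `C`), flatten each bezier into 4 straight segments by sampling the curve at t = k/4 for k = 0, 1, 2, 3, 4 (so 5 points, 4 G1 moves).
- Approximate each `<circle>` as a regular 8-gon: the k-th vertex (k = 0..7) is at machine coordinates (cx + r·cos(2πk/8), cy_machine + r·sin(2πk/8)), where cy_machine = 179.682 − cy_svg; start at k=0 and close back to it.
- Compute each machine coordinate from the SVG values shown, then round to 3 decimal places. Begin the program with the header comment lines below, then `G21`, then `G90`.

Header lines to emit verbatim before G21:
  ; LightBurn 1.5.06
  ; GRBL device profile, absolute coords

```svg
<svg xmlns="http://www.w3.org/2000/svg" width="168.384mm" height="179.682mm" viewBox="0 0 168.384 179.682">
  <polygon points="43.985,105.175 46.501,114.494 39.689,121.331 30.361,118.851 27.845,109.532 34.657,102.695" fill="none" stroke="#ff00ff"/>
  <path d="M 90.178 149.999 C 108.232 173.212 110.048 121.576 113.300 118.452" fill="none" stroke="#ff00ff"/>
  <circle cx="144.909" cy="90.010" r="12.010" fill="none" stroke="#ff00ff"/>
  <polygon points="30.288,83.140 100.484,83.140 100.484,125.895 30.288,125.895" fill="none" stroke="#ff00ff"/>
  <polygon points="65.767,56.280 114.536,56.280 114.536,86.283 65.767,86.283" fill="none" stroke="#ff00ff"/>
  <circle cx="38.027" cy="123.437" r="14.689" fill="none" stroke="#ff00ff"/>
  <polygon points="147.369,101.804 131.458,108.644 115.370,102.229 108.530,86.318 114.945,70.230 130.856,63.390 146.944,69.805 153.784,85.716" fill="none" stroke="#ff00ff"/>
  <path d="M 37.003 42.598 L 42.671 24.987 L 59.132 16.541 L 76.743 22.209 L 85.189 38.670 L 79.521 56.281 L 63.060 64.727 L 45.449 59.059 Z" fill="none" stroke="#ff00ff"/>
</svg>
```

; LightBurn 1.5.06
; GRBL device profile, absolute coords
G21
G90
G0 X43.985 Y74.507
M4 S322
G1 X46.501 Y65.188 F2674
G1 X39.689 Y58.351
G1 X30.361 Y60.831
G1 X27.845 Y70.150
G1 X34.657 Y76.987
G1 X43.985 Y74.507
M5
G0 X90.178 Y29.683
M4 S322
G1 X100.950 Y24.380 F2674
G1 X107.290 Y35.580
G1 X110.854 Y51.719
G1 X113.300 Y61.230
M5
G0 X156.919 Y89.672
M4 S322
G1 X153.401 Y98.164 F2674
G1 X144.909 Y101.682
G1 X136.417 Y98.164
G1 X132.899 Y89.672
G1 X136.417 Y81.180
G1 X144.909 Y77.662
G1 X153.401 Y81.180
G1 X156.919 Y89.672
M5
G0 X30.288 Y96.542
M4 S322
G1 X100.484 Y96.542 F2674
G1 X100.484 Y53.787
G1 X30.288 Y53.787
G1 X30.288 Y96.542
M5
G0 X65.767 Y123.402
M4 S322
G1 X114.536 Y123.402 F2674
G1 X114.536 Y93.399
G1 X65.767 Y93.399
G1 X65.767 Y123.402
M5
G0 X52.716 Y56.245
M4 S322
G1 X48.414 Y66.632 F2674
G1 X38.027 Y70.934
G1 X27.640 Y66.632
G1 X23.338 Y56.245
G1 X27.640 Y45.858
G1 X38.027 Y41.556
G1 X48.414 Y45.858
G1 X52.716 Y56.245
M5
G0 X147.369 Y77.878
M4 S322
G1 X131.458 Y71.038 F2674
G1 X115.370 Y77.453
G1 X108.530 Y93.364
G1 X114.945 Y109.452
G1 X130.856 Y116.292
G1 X146.944 Y109.877
G1 X153.784 Y93.966
G1 X147.369 Y77.878
M5
G0 X37.003 Y137.084
M4 S322
G1 X42.671 Y154.695 F2674
G1 X59.132 Y163.141
G1 X76.743 Y157.473
G1 X85.189 Y141.012
G1 X79.521 Y123.401
G1 X63.060 Y114.955
G1 X45.449 Y120.623
G1 X37.003 Y137.084
M5

Since the viewBox matches the mm dimensions, user units are millimetres directly. The only transform is the Y-flip y_m = 179.682 − y_svg.

Shape 1 is a regular polygon drawn with `<polygon>`. Its stroke #ff00ff means engrave at S322, F2674. After flipping Y the toolpath is (43.985,74.507) → (46.501,65.188) → (39.689,58.351) → (30.361,60.831) → (27.845,70.150) → (34.657,76.987) → (43.985,74.507), returning to the start.

Shape 2 is a cubic bezier drawn with `<path>`. Its stroke #ff00ff means engrave at S322, F2674. After flipping Y the toolpath is (90.178,29.683) → (100.950,24.380) → (107.290,35.580) → (110.854,51.719) → (113.300,61.230).

Shape 3 is a circle drawn with `<circle>`. Its stroke #ff00ff means engrave at S322, F2674. After flipping Y the toolpath is (156.919,89.672) → (153.401,98.164) → (144.909,101.682) → (136.417,98.164) → (132.899,89.672) → (136.417,81.180) → (144.909,77.662) → (153.401,81.180) → (156.919,89.672), returning to the start.

Shape 4 is a rectangle drawn with `<polygon>`. Its stroke #ff00ff means engrave at S322, F2674. After flipping Y the toolpath is (30.288,96.542) → (100.484,96.542) → (100.484,53.787) → (30.288,53.787) → (30.288,96.542), returning to the start.

Shape 5 is a rectangle drawn with `<polygon>`. Its stroke #ff00ff means engrave at S322, F2674. After flipping Y the toolpath is (65.767,123.402) → (114.536,123.402) → (114.536,93.399) → (65.767,93.399) → (65.767,123.402), returning to the start.

Shape 6 is a circle drawn with `<circle>`. Its stroke #ff00ff means engrave at S322, F2674. After flipping Y the toolpath is (52.716,56.245) → (48.414,66.632) → (38.027,70.934) → (27.640,66.632) → (23.338,56.245) → (27.640,45.858) → (38.027,41.556) → (48.414,45.858) → (52.716,56.245), returning to the start.

Shape 7 is a regular polygon drawn with `<polygon>`. Its stroke #ff00ff means engrave at S322, F2674. After flipping Y the toolpath is (147.369,77.878) → (131.458,71.038) → (115.370,77.453) → (108.530,93.364) → (114.945,109.452) → (130.856,116.292) → (146.944,109.877) → (153.784,93.966) → (147.369,77.878), returning to the start.

Shape 8 is a regular polygon drawn with `<path>`. Its stroke #ff00ff means engrave at S322, F2674. After flipping Y the toolpath is (37.003,137.084) → (42.671,154.695) → (59.132,163.141) → (76.743,157.473) → (85.189,141.012) → (79.521,123.401) → (63.060,114.955) → (45.449,120.623) → (37.003,137.084), returning to the start.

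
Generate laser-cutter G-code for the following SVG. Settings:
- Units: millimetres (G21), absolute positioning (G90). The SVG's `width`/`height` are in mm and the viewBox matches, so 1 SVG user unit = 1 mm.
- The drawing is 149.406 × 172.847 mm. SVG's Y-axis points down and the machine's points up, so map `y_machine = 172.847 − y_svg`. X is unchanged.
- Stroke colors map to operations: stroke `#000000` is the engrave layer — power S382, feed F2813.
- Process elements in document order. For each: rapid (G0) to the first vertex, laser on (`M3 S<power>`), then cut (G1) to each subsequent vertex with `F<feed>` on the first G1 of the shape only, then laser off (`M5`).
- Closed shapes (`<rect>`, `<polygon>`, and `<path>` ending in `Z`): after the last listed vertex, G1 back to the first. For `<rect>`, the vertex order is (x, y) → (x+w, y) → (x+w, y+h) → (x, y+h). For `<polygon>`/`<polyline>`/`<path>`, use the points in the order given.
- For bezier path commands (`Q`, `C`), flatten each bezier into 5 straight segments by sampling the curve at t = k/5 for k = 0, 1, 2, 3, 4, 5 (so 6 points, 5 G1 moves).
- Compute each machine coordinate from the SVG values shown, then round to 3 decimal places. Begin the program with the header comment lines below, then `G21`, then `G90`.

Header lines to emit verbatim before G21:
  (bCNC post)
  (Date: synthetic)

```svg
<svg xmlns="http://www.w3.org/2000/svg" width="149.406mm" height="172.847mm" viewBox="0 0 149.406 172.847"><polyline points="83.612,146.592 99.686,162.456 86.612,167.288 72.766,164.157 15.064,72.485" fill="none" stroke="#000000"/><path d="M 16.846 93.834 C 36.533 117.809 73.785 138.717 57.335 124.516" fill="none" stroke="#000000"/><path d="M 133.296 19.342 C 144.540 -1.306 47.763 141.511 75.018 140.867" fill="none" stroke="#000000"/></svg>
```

1 u = 1 mm; y_m = 172.847 − y.

[1] `<polyline>` open polyline, #000000→engrave S382 F2813: (83.612,26.255) → (99.686,10.391) → (86.612,5.559) → (72.766,8.690) → (15.064,100.362)

[2] `<path>` cubic bezier, #000000→engrave S382 F2813: (16.846,79.013) → (30.196,65.252) → (44.341,53.766) → (55.859,46.091) → (61.331,43.767) → (57.335,48.331)

[3] `<path>` cubic bezier, #000000→engrave S382 F2813: (133.296,153.505) → (128.936,148.733) → (109.790,119.463) → (86.996,80.425) → (71.692,46.354) → (75.018,31.980)

(bCNC post)
(Date: synthetic)
G21
G90
G0 X83.612 Y26.255
M3 S382
G1 X99.686 Y10.391 F2813
G1 X86.612 Y5.559
G1 X72.766 Y8.690
G1 X15.064 Y100.362
M5
G0 X16.846 Y79.013
M3 S382
G1 X30.196 Y65.252 F2813
G1 X44.341 Y53.766
G1 X55.859 Y46.091
G1 X61.331 Y43.767
G1 X57.335 Y48.331
M5
G0 X133.296 Y153.505
M3 S382
G1 X128.936 Y148.733 F2813
G1 X109.790 Y119.463
G1 X86.996 Y80.425
G1 X71.692 Y46.354
G1 X75.018 Y31.980
M5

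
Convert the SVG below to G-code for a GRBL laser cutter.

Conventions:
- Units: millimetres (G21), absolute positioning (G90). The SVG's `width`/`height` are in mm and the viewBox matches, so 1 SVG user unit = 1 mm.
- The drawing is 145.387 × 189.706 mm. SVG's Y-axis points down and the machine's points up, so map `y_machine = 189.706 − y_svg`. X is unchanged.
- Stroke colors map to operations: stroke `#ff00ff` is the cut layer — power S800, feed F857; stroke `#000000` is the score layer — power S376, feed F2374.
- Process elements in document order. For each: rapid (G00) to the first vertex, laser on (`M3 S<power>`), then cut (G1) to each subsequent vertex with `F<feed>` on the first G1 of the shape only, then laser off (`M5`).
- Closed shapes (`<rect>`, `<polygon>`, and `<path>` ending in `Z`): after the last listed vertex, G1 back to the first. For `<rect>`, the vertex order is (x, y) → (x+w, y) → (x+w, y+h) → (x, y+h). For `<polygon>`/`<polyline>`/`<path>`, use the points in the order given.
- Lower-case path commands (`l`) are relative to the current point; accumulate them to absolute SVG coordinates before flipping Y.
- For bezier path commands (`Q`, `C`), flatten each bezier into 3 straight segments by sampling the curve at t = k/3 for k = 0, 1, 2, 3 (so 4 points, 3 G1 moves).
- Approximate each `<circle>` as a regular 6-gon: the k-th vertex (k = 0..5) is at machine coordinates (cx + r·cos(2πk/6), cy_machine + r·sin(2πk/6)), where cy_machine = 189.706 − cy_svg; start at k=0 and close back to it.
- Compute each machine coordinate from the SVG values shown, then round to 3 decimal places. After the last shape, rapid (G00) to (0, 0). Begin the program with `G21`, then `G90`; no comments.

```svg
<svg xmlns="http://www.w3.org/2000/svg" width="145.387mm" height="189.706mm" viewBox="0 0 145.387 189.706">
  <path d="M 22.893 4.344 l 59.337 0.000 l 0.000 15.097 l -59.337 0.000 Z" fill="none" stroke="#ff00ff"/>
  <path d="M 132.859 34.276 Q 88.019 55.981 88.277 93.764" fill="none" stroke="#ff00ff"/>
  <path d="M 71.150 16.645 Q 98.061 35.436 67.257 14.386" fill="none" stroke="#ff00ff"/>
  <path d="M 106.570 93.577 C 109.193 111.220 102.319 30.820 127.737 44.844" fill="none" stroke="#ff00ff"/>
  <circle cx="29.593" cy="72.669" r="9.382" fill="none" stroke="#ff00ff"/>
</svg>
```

1 u = 1 mm; y_m = 189.706 − y.

[1] `<path>` rectangle, #ff00ff→cut S800 F857: (22.893,185.362) → (82.230,185.362) → (82.230,170.265) → (22.893,170.265) → (22.893,185.362) (closed)

[2] `<path>` quadratic bezier, #ff00ff→cut S800 F857: (132.859,155.430) → (107.977,139.174) → (93.116,119.344) → (88.277,95.942)

[3] `<path>` quadratic bezier, #ff00ff→cut S800 F857: (71.150,173.061) → (82.678,164.960) → (81.380,165.713) → (67.257,175.320)

[4] `<path>` cubic bezier, #ff00ff→cut S800 F857: (106.570,96.129) → (107.575,104.039) → (111.535,134.540) → (127.737,144.862)

[5] `<circle>` circle, #ff00ff→cut S800 F857: (38.975,117.037) → (34.284,125.162) → (24.902,125.162) → (20.211,117.037) → (24.902,108.912) → (34.284,108.912) → (38.975,117.037) (closed)

G21
G90
G00 X22.893 Y185.362
M3 S800
G1 X82.230 Y185.362 F857
G1 X82.230 Y170.265
G1 X22.893 Y170.265
G1 X22.893 Y185.362
M5
G00 X132.859 Y155.430
M3 S800
G1 X107.977 Y139.174 F857
G1 X93.116 Y119.344
G1 X88.277 Y95.942
M5
G00 X71.150 Y173.061
M3 S800
G1 X82.678 Y164.960 F857
G1 X81.380 Y165.713
G1 X67.257 Y175.320
M5
G00 X106.570 Y96.129
M3 S800
G1 X107.575 Y104.039 F857
G1 X111.535 Y134.540
G1 X127.737 Y144.862
M5
G00 X38.975 Y117.037
M3 S800
G1 X34.284 Y125.162 F857
G1 X24.902 Y125.162
G1 X20.211 Y117.037
G1 X24.902 Y108.912
G1 X34.284 Y108.912
G1 X38.975 Y117.037
M5
G00 X0.000 Y0.000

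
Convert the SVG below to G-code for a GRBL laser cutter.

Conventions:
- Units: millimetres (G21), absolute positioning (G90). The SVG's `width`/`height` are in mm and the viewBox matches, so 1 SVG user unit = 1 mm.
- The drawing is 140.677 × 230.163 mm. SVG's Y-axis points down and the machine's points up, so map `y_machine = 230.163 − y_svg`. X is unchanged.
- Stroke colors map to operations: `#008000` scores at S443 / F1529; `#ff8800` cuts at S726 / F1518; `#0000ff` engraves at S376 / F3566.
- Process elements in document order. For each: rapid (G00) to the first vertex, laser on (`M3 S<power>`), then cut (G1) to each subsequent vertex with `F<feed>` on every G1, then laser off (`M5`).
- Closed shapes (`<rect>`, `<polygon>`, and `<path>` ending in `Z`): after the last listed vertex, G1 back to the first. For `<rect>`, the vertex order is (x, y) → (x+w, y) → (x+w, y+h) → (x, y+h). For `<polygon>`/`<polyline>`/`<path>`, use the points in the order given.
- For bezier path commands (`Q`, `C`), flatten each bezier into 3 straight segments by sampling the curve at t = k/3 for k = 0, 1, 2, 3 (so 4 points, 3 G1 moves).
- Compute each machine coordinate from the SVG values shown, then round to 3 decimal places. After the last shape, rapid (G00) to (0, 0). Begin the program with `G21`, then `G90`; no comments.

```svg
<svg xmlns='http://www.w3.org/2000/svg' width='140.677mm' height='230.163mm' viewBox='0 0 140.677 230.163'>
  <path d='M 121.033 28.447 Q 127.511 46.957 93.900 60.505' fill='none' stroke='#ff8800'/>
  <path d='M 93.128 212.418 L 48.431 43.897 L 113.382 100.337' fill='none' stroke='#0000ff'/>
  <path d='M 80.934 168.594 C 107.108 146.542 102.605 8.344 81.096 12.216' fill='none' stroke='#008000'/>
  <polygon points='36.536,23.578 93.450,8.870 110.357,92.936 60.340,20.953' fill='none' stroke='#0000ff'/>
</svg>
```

G21
G90
G00 X121.033 Y201.716
M3 S726
G1 X120.897 Y189.927 F1518
G1 X111.853 Y179.241 F1518
G1 X93.900 Y169.658 F1518
M5
G00 X93.128 Y17.745
M3 S376
G1 X48.431 Y186.266 F3566
G1 X113.382 Y129.826 F3566
M5
G00 X80.934 Y61.569
M3 S443
G1 X97.389 Y112.773 F1529
G1 X96.430 Y184.026 F1529
G1 X81.096 Y217.947 F1529
M5
G00 X36.536 Y206.585
M3 S376
G1 X93.450 Y221.293 F3566
G1 X110.357 Y137.227 F3566
G1 X60.340 Y209.210 F3566
G1 X36.536 Y206.585 F3566
M5
G00 X0.000 Y0.000

1 u = 1 mm; y_m = 230.163 − y.

[1] `<path>` quadratic bezier, #ff8800→cut S726 F1518: (121.033,201.716) → (120.897,189.927) → (111.853,179.241) → (93.900,169.658)

[2] `<path>` open polyline, #0000ff→engrave S376 F3566: (93.128,17.745) → (48.431,186.266) → (113.382,129.826)

[3] `<path>` cubic bezier, #008000→score S443 F1529: (80.934,61.569) → (97.389,112.773) → (96.430,184.026) → (81.096,217.947)

[4] `<polygon>` closed polygon, #0000ff→engrave S376 F3566: (36.536,206.585) → (93.450,221.293) → (110.357,137.227) → (60.340,209.210) → (36.536,206.585) (closed)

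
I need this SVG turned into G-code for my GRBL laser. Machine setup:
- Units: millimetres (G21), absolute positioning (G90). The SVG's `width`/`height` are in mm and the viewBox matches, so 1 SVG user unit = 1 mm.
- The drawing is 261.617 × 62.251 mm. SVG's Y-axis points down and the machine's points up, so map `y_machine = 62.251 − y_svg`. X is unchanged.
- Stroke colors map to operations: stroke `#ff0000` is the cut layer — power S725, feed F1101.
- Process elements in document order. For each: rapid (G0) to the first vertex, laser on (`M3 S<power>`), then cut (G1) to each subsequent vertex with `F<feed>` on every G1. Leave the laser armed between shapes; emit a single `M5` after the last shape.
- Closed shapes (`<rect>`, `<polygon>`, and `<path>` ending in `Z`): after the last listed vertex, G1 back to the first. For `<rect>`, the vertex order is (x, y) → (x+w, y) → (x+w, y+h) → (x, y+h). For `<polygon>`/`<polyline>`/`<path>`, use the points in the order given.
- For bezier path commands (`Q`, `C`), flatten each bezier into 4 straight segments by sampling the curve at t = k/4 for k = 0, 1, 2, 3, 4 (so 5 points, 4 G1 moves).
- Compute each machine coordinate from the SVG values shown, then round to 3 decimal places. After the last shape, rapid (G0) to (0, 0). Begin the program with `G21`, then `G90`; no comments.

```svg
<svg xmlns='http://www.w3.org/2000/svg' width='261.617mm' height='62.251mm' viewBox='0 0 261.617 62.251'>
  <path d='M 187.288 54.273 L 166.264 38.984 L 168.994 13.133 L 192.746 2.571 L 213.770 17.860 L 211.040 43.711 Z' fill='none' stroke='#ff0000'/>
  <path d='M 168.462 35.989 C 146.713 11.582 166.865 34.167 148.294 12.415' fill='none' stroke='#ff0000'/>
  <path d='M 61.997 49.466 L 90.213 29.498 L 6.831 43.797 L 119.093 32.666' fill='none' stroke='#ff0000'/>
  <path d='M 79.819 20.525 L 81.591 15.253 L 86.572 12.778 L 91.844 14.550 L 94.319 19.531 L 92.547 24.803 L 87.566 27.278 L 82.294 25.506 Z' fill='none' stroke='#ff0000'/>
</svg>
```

G21
G90
G0 X187.288 Y7.978
M3 S725
G1 X166.264 Y23.267 F1101
G1 X168.994 Y49.118 F1101
G1 X192.746 Y59.680 F1101
G1 X213.770 Y44.391 F1101
G1 X211.040 Y18.540 F1101
G1 X187.288 Y7.978 F1101
G0 X168.462 Y26.262
M3 S725
G1 X158.747 Y37.183 F1101
G1 X157.186 Y39.045 F1101
G1 X156.221 Y40.408 F1101
G1 X148.294 Y49.836 F1101
G0 X61.997 Y12.785
M3 S725
G1 X90.213 Y32.753 F1101
G1 X6.831 Y18.454 F1101
G1 X119.093 Y29.585 F1101
G0 X79.819 Y41.726
M3 S725
G1 X81.591 Y46.998 F1101
G1 X86.572 Y49.473 F1101
G1 X91.844 Y47.701 F1101
G1 X94.319 Y42.720 F1101
G1 X92.547 Y37.448 F1101
G1 X87.566 Y34.973 F1101
G1 X82.294 Y36.745 F1101
G1 X79.819 Y41.726 F1101
M5
G0 X0.000 Y0.000

1 u = 1 mm; y_m = 62.251 − y.

[1] `<path>` regular polygon, #ff0000→cut S725 F1101: (187.288,7.978) → (166.264,23.267) → (168.994,49.118) → (192.746,59.680) → (213.770,44.391) → (211.040,18.540) → (187.288,7.978) (closed)

[2] `<path>` cubic bezier, #ff0000→cut S725 F1101: (168.462,26.262) → (158.747,37.183) → (157.186,39.045) → (156.221,40.408) → (148.294,49.836)

[3] `<path>` open polyline, #ff0000→cut S725 F1101: (61.997,12.785) → (90.213,32.753) → (6.831,18.454) → (119.093,29.585)

[4] `<path>` regular polygon, #ff0000→cut S725 F1101: (79.819,41.726) → (81.591,46.998) → (86.572,49.473) → (91.844,47.701) → (94.319,42.720) → (92.547,37.448) → (87.566,34.973) → (82.294,36.745) → (79.819,41.726) (closed)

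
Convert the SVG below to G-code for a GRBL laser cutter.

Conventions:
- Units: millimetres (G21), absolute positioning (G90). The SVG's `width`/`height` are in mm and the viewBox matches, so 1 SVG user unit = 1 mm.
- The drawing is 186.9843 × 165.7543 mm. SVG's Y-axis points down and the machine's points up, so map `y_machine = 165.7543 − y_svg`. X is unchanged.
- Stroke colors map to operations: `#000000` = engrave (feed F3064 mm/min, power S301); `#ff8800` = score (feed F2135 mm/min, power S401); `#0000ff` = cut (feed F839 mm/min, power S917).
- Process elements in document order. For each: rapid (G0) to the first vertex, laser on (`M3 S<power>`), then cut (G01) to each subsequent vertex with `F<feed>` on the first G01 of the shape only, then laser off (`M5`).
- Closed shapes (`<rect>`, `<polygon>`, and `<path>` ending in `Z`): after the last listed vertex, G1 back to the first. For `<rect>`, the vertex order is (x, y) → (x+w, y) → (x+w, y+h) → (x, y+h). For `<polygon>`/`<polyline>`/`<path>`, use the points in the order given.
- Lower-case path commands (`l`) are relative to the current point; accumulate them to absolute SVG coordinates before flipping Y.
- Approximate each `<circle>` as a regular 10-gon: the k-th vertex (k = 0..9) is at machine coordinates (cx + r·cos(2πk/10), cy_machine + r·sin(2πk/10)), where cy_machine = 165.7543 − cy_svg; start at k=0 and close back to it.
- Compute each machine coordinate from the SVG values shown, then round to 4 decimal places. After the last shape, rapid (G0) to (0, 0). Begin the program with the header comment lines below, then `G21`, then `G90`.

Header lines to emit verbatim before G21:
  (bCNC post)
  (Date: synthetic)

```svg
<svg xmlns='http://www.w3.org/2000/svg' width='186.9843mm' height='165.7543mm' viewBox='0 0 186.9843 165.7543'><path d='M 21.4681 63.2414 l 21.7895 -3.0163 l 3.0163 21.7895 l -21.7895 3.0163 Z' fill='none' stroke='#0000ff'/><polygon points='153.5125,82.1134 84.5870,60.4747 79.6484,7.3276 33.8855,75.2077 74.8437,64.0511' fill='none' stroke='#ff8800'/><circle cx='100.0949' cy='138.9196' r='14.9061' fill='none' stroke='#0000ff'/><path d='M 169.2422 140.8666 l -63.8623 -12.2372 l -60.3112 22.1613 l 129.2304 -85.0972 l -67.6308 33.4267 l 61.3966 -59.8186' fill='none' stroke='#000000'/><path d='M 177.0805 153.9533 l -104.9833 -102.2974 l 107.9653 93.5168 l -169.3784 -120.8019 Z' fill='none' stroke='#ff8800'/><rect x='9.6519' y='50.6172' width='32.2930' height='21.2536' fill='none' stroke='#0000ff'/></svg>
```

viewBox `0 0 186.9843 165.7543` with mm width/height → 1 unit = 1 mm. Flip: y_m = 165.7543 − y_svg.

**Shape 1** — `<path>` regular polygon, stroke `#0000ff` → cut (S917, F839). Machine vertices: (21.4681,102.5129) → (43.2576,105.5292) → (46.2739,83.7397) → (24.4844,80.7234) → (21.4681,102.5129). Closed: final G1 returns to the first vertex.

**Shape 2** — `<polygon>` closed polygon, stroke `#ff8800` → score (S401, F2135). Machine vertices: (153.5125,83.6409) → (84.5870,105.2796) → (79.6484,158.4267) → (33.8855,90.5466) → (74.8437,101.7032) → (153.5125,83.6409). Closed: final G1 returns to the first vertex.

**Shape 3** — `<circle>` circle, stroke `#0000ff` → cut (S917, F839). Machine vertices: (115.0010,26.8347) → (112.1542,35.5963) → (104.7011,41.0112) → (95.4887,41.0112) → (88.0356,35.5963) → (85.1888,26.8347) → (88.0356,18.0731) → (95.4887,12.6582) → (104.7011,12.6582) → (112.1542,18.0731) → (115.0010,26.8347). Closed: final G1 returns to the first vertex.

**Shape 4** — `<path>` open polyline, stroke `#000000` → engrave (S301, F3064). Machine vertices: (169.2422,24.8877) → (105.3799,37.1249) → (45.0687,14.9636) → (174.2991,100.0608) → (106.6683,66.6341) → (168.0649,126.4527). Open path.

**Shape 5** — `<path>` closed polygon, stroke `#ff8800` → score (S401, F2135). Machine vertices: (177.0805,11.8010) → (72.0972,114.0984) → (180.0625,20.5816) → (10.6841,141.3835) → (177.0805,11.8010). Closed: final G1 returns to the first vertex.

**Shape 6** — `<rect>` rectangle, stroke `#0000ff` → cut (S917, F839). Machine vertices: (9.6519,115.1371) → (41.9449,115.1371) → (41.9449,93.8835) → (9.6519,93.8835) → (9.6519,115.1371). Closed: final G1 returns to the first vertex.

(bCNC post)
(Date: synthetic)
G21
G90
G0 X21.4681 Y102.5129
M3 S917
G01 X43.2576 Y105.5292 F839
G01 X46.2739 Y83.7397
G01 X24.4844 Y80.7234
G01 X21.4681 Y102.5129
M5
G0 X153.5125 Y83.6409
M3 S401
G01 X84.5870 Y105.2796 F2135
G01 X79.6484 Y158.4267
G01 X33.8855 Y90.5466
G01 X74.8437 Y101.7032
G01 X153.5125 Y83.6409
M5
G0 X115.0010 Y26.8347
M3 S917
G01 X112.1542 Y35.5963 F839
G01 X104.7011 Y41.0112
G01 X95.4887 Y41.0112
G01 X88.0356 Y35.5963
G01 X85.1888 Y26.8347
G01 X88.0356 Y18.0731
G01 X95.4887 Y12.6582
G01 X104.7011 Y12.6582
G01 X112.1542 Y18.0731
G01 X115.0010 Y26.8347
M5
G0 X169.2422 Y24.8877
M3 S301
G01 X105.3799 Y37.1249 F3064
G01 X45.0687 Y14.9636
G01 X174.2991 Y100.0608
G01 X106.6683 Y66.6341
G01 X168.0649 Y126.4527
M5
G0 X177.0805 Y11.8010
M3 S401
G01 X72.0972 Y114.0984 F2135
G01 X180.0625 Y20.5816
G01 X10.6841 Y141.3835
G01 X177.0805 Y11.8010
M5
G0 X9.6519 Y115.1371
M3 S917
G01 X41.9449 Y115.1371 F839
G01 X41.9449 Y93.8835
G01 X9.6519 Y93.8835
G01 X9.6519 Y115.1371
M5
G0 X0.0000 Y0.0000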